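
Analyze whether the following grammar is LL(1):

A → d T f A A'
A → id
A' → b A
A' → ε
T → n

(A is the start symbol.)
A grammar is LL(1) if for each non-terminal N with multiple productions, the predict sets of those productions are pairwise disjoint, where PREDICT(N → α) = (FIRST(α) \ {ε}) ∪ (FOLLOW(N) if α ⇒* ε).

Relevant sets:
  FOLLOW(A') = { $, 'b' }

For A:
  PREDICT(A → d T f A A') = { 'd' }
  PREDICT(A → id) = { 'id' }
For A':
  PREDICT(A' → b A) = { 'b' }
  PREDICT(A' → ε) = { $, 'b' }
T has a single production, so nothing to check there.

Conflict found: Predict set conflict for A': { 'b' }
The grammar is NOT LL(1).

Answer: No. Predict set conflict for A': { 'b' }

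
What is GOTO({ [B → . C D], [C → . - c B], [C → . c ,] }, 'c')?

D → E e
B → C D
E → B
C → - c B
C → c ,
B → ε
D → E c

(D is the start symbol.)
{ [C → c . ,] }

GOTO(I, 'c') = CLOSURE({ [A → αX.β] : [A → α.Xβ] ∈ I, X = 'c' })

Items with dot before 'c', with the dot advanced:
  [C → . c ,] → [C → c . ,]
Closure adds nothing (no advanced item has the dot before a non-terminal).

GOTO = { [C → c . ,] }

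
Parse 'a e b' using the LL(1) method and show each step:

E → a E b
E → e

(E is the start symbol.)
LL(1) parsing maintains a stack (initially the start symbol over $) and the input. At each step: if the stack top is a terminal, match it against the current input token; if it is a non-terminal N, replace it with the RHS of M[N, lookahead] (the unique production whose predict set contains the lookahead).

Stack is shown with the top on the left.

Stack    Input    Action
------------------------
E $      a e b $  output E → a E b
a E b $  a e b $  match 'a'
E b $    e b $    output E → e
e b $    e b $    match 'e'
b $      b $      match 'b'
$        $        accept

The string is accepted.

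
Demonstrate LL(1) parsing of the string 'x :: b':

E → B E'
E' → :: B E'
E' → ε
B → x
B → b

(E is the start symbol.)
Stack is shown with the top on the left.

Stack      Input     Action
---------------------------
E $        x :: b $  output E → B E'
B E' $     x :: b $  output B → x
x E' $     x :: b $  match 'x'
E' $       :: b $    output E' → :: B E'
:: B E' $  :: b $    match '::'
B E' $     b $       output B → b
b E' $     b $       match 'b'
E' $       $         output E' → ε
$          $         accept

The string is accepted.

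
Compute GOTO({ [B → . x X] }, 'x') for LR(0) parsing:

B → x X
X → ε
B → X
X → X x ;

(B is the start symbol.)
{ [B → x . X], [X → . X x ;], [X → .] }

GOTO(I, 'x') = CLOSURE({ [A → αX.β] : [A → α.Xβ] ∈ I, X = 'x' })

Items with dot before 'x', with the dot advanced:
  [B → . x X] → [B → x . X]
Closure of the advanced items:
  [B → x . X] has the dot before X: add [X → .], [X → . X x ;]

GOTO = { [B → x . X], [X → . X x ;], [X → .] }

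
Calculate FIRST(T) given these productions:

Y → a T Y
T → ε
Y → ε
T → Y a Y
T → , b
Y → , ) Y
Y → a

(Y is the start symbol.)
FIRST sets of the other non-terminals involved (by the same procedure, iterated to a fixed point):
  FIRST(Y) = { ',', 'a', ε }

From T → ε:
  - ε-production, so ε ∈ FIRST(T)
From T → Y a Y:
  - Y is a non-terminal: add FIRST(Y) \ {ε} = { ',', 'a' }
    Y is nullable, so continue to the next symbol
  - a is a terminal: add 'a' and stop
From T → , b:
  - ',' is a terminal: add ',' and stop

Collecting: FIRST(T) = { ',', 'a', ε }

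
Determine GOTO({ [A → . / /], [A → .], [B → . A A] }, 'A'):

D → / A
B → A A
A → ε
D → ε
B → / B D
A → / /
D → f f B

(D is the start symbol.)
GOTO(I, 'A') = CLOSURE({ [A → αX.β] : [A → α.Xβ] ∈ I, X = 'A' })

Items with dot before 'A', with the dot advanced:
  [B → . A A] → [B → A . A]
Closure of the advanced items:
  [B → A . A] has the dot before A: add [A → .], [A → . / /]

GOTO = { [A → . / /], [A → .], [B → A . A] }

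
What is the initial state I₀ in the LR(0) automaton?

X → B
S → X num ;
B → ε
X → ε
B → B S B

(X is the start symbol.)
{ [B → . B S B], [B → .], [X → . B], [X → .], [X' → . X] }

First, augment the grammar with X' → X
I₀ = CLOSURE({ [X' → . X] }):
  [X' → . X] has the dot before X: add [X → . B], [X → .]
  [X → . B] has the dot before B: add [B → .], [B → . B S B]
No further items can be added.

I₀ = { [B → . B S B], [B → .], [X → . B], [X → .], [X' → . X] }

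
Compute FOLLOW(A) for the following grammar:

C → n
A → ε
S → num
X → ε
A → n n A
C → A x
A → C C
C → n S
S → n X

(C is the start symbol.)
{ 'x' }

In A → n n A: A is at the end; this adds FOLLOW(A) to itself — nothing new
In C → A x: A is followed by x, add FIRST(x) \ {ε} = { 'x' }

Taking the union: FOLLOW(A) = { 'x' }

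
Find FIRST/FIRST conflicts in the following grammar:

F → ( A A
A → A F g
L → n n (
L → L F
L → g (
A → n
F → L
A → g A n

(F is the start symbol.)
Yes. A → A F g / A → n on { 'n' }; A → A F g / A → g A n on { 'g' }; L → n n '(' / L → L F on { 'n' }; L → L F / L → g '(' on { 'g' }

A FIRST/FIRST conflict occurs when two productions N → α and N → β for the same non-terminal have FIRST(α) ∩ FIRST(β) ≠ ∅ (with ε ∈ FIRST of a nullable right-hand side, so two nullable alternatives also conflict).

FIRST sets of the non-terminals at (or reachable through a nullable prefix from) the front of some alternative:
  FIRST(L) = { 'g', 'n' }
  FIRST(A) = { 'g', 'n' }

Productions for F:
  F → ( A A: FIRST = { '(' }
  F → L: FIRST = { 'g', 'n' }
Productions for A:
  A → A F g: FIRST = { 'g', 'n' }
  A → n: FIRST = { 'n' }
  A → g A n: FIRST = { 'g' }
Productions for L:
  L → n n (: FIRST = { 'n' }
  L → L F: FIRST = { 'g', 'n' }
  L → g (: FIRST = { 'g' }

Conflict for A: A → A F g and A → n
  Overlap: { 'n' }
Conflict for A: A → A F g and A → g A n
  Overlap: { 'g' }
Conflict for L: L → n n ( and L → L F
  Overlap: { 'n' }
Conflict for L: L → L F and L → g (
  Overlap: { 'g' }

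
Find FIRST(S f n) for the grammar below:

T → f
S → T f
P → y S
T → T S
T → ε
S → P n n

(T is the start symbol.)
FIRST sets of the non-terminals involved (from the grammar, by fixed-point iteration):
  FIRST(S) = { 'f', 'y' }

To compute FIRST(S f n), process the symbols left to right:
Symbol S is a non-terminal. Add FIRST(S) \ {ε} = { 'f', 'y' }
S is not nullable (ε ∉ FIRST(S)), so stop here.
FIRST(S f n) = { 'f', 'y' }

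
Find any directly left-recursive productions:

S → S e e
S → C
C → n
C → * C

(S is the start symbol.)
Direct left recursion occurs when N → N α for some non-terminal N (the right-hand side begins with the left-hand side itself).

S → S e e: LEFT RECURSIVE (starts with S)
S → C: starts with C
C → n: starts with n
C → * C: starts with '*'

The grammar has direct left recursion on: S.

Answer: Yes, S is left-recursive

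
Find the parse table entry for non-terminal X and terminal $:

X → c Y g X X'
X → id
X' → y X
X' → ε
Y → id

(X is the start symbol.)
To find M[X, $], we find productions for X where $ is in the predict set (PREDICT(N → α) = (FIRST(α) \ {ε}) ∪ (FOLLOW(N) if α ⇒* ε)).

X → c Y g X X': PREDICT = { 'c' }
X → id: PREDICT = { 'id' }

M[X, $] is empty (no production applies)

Answer: Empty (error entry)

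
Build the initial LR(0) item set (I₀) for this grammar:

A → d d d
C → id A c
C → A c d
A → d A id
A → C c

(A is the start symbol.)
{ [A → . C c], [A → . d A id], [A → . d d d], [A' → . A], [C → . A c d], [C → . id A c] }

First, augment the grammar with A' → A
I₀ = CLOSURE({ [A' → . A] }):
  [A' → . A] has the dot before A: add [A → . d d d], [A → . d A id], [A → . C c]
  [A → . C c] has the dot before C: add [C → . id A c], [C → . A c d]
No further items can be added.

I₀ = { [A → . C c], [A → . d A id], [A → . d d d], [A' → . A], [C → . A c d], [C → . id A c] }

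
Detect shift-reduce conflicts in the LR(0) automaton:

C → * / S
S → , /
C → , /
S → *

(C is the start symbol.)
No shift-reduce conflicts

Augment with C' → C and build the canonical LR(0) collection (I0 = CLOSURE({[C' → . C]}), then GOTO on every symbol after a dot until no new states appear). It has 10 states:
  I0: { [C → . * / S], [C → . , /], [C' → . C] }  — shift
  I1: { [C → * . / S] }  — shift
  I2: { [C → , . /] }  — shift
  I3: { [C' → C .] }  — accept
  I4: { [C → , / .] }  — reduce
  I5: { [C → * / . S], [S → . *], [S → . , /] }  — shift
  I6: { [S → * .] }  — reduce
  I7: { [S → , . /] }  — shift
  I8: { [C → * / S .] }  — reduce
  I9: { [S → , / .] }  — reduce

No state contains both a complete item and a shift item.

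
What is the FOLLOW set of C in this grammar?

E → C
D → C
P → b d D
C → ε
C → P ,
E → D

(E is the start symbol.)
{ $, ',' }

To compute FOLLOW(C), find every occurrence of C on a right-hand side N → α C β: add FIRST(β) \ {ε}, and if β is empty or nullable also add FOLLOW(N). Iterate to a fixed point.

In E → C: C is at the end, add FOLLOW(E)
In D → C: C is at the end, add FOLLOW(D)

The FOLLOW sets referred to above (computed the same way, to a fixed point):
  FOLLOW(E) = { $ }
  FOLLOW(D) = { $, ',' }

Taking the union: FOLLOW(C) = { $, ',' }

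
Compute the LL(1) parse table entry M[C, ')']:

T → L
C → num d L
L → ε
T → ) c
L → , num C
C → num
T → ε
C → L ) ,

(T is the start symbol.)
To find M[C, ')'], we find productions for C where ')' is in the predict set (PREDICT(N → α) = (FIRST(α) \ {ε}) ∪ (FOLLOW(N) if α ⇒* ε)).

Relevant sets:
  FIRST(L) = { ',', ε }

C → num d L: PREDICT = { 'num' }
C → num: PREDICT = { 'num' }
C → L ) ,: PREDICT = { ')', ',' }
  ')' is in predict set, so this production goes in M[C, ')']

M[C, ')'] = C → L ) ,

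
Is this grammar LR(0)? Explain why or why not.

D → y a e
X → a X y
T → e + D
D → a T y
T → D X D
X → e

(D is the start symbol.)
Yes, the grammar is LR(0)

A grammar is LR(0) if no state in the canonical LR(0) collection has:
  - both a shift item (dot before a terminal) and a complete item (shift-reduce conflict), or
  - two or more complete items (reduce-reduce conflict; the accept item [D' → D .] counts as a complete item here).

Augment with D' → D and build the canonical LR(0) collection (I0 = CLOSURE({[D' → . D]}), then GOTO on every symbol after a dot until no new states appear). It has 18 states:
  I0: { [D → . a T y], [D → . y a e], [D' → . D] }  — shift
  I1: { [D' → D .] }  — accept
  I2: { [D → . a T y], [D → . y a e], [D → a . T y], [T → . D X D], [T → . e + D] }  — shift
  I3: { [D → y . a e] }  — shift
  I4: { [D → y a . e] }  — shift
  I5: { [D → y a e .] }  — reduce
  I6: { [T → D . X D], [X → . a X y], [X → . e] }  — shift
  I7: { [D → a T . y] }  — shift
  I8: { [T → e . + D] }  — shift
  I9: { [D → . a T y], [D → . y a e], [T → e + . D] }  — shift
  I10: { [T → e + D .] }  — reduce
  I11: { [D → a T y .] }  — reduce
  I12: { [D → . a T y], [D → . y a e], [T → D X . D] }  — shift
  I13: { [X → . a X y], [X → . e], [X → a . X y] }  — shift
  I14: { [X → e .] }  — reduce
  I15: { [X → a X . y] }  — shift
  I16: { [X → a X y .] }  — reduce
  I17: { [T → D X D .] }  — reduce

Every state is either a pure shift/goto state or contains exactly one complete item and nothing to shift — no conflicts. The grammar is LR(0).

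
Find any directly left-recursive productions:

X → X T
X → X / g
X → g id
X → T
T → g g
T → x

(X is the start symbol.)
Yes, X is left-recursive

Direct left recursion occurs when N → N α for some non-terminal N (the right-hand side begins with the left-hand side itself).

X → X T: LEFT RECURSIVE (starts with X)
X → X / g: LEFT RECURSIVE (starts with X)
X → g id: starts with g
X → T: starts with T
T → g g: starts with g
T → x: starts with x

The grammar has direct left recursion on: X.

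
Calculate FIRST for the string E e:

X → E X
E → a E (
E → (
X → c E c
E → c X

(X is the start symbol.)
{ '(', 'a', 'c' }

FIRST sets of the non-terminals involved (from the grammar, by fixed-point iteration):
  FIRST(E) = { '(', 'a', 'c' }

To compute FIRST(E e), process the symbols left to right:
Symbol E is a non-terminal. Add FIRST(E) \ {ε} = { '(', 'a', 'c' }
E is not nullable (ε ∉ FIRST(E)), so stop here.
FIRST(E e) = { '(', 'a', 'c' }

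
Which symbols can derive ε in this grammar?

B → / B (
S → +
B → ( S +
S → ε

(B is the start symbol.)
ε-productions: S → ε
So S is immediately nullable.
No further non-terminal can be added: every production for the remaining non-terminals contains a terminal or a non-nullable non-terminal.
Nullable = { 'S' }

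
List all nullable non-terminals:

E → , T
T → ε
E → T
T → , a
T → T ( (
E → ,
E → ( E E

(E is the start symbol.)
ε-productions: T → ε
So T is immediately nullable.
E → T: every symbol on the right is nullable, so E is nullable too.
Every non-terminal is now nullable.
Nullable = { 'E', 'T' }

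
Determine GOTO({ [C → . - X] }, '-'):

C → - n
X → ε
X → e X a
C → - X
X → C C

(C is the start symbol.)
GOTO(I, '-') = CLOSURE({ [A → αX.β] : [A → α.Xβ] ∈ I, X = '-' })

Items with dot before '-', with the dot advanced:
  [C → . - X] → [C → - . X]
Closure of the advanced items:
  [C → - . X] has the dot before X: add [X → .], [X → . e X a], [X → . C C]
  [X → . C C] has the dot before C: add [C → . - n], [C → . - X]

GOTO = { [C → - . X], [C → . - X], [C → . - n], [X → . C C], [X → . e X a], [X → .] }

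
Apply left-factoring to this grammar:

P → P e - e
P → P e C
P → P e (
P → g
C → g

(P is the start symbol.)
Left-factoring transforms A → αβ₁ | αβ₂ into A → αA' and A' → β₁ | β₂
(α is the longest common prefix among the alternatives). Repeat until
no nonterminal has two alternatives with a common prefix.

Round 1: P has alternatives sharing prefix 'P e'. Introduce P': P → P e P'
  Add: P' → - e
  Add: P' → C
  Add: P' → (

No remaining common prefixes — done.

Resulting grammar:
P → P e P'
P' → - e
P' → C
P' → (
P → g
C → g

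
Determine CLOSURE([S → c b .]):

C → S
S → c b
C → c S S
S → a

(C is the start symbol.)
{ [S → c b .] }

Start with: [S → c b .]
The dot is at the end, so nothing is added.

CLOSURE = { [S → c b .] }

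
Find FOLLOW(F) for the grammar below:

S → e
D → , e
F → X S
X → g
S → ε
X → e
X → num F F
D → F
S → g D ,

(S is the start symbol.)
{ ',', 'e', 'g', 'num' }

To compute FOLLOW(F), find every occurrence of F on a right-hand side N → α F β: add FIRST(β) \ {ε}, and if β is empty or nullable also add FOLLOW(N). Iterate to a fixed point.

In X → num F F: F is followed by F, add FIRST(F) \ {ε} = { 'e', 'g', 'num' }
In X → num F F: F is at the end, add FOLLOW(X)
In D → F: F is at the end, add FOLLOW(D)

The FOLLOW sets referred to above (computed the same way, to a fixed point):
  FOLLOW(X) = { ',', 'e', 'g', 'num' }
  FOLLOW(D) = { ',' }

Taking the union: FOLLOW(F) = { ',', 'e', 'g', 'num' }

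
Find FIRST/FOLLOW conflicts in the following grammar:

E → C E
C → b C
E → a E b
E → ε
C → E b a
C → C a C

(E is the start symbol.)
A FIRST/FOLLOW conflict occurs when a non-terminal N has a nullable alternative N → β (β ⇒* ε) and another alternative N → α with FIRST(α) ∩ FOLLOW(N) ≠ ∅: on such a lookahead the parser cannot decide between expanding α and letting N vanish via β.

Nullable non-terminals: E.
FIRST sets used below: FIRST(C) = { 'a', 'b' }

E: nullable alternative(s) E → ε; FOLLOW(E) = { $, 'b' }
  E → C E: FIRST \ {ε} = { 'a', 'b' } — overlaps FOLLOW(E) on { 'b' }: CONFLICT
  E → a E b: FIRST \ {ε} = { 'a' } — disjoint from FOLLOW(E)
  E → ε: FIRST \ {ε} = { } — this is the only nullable alternative, skip

C has no nullable alternative, so no FIRST/FOLLOW check is needed there.

So the grammar has 1 FIRST/FOLLOW conflict (marked CONFLICT above).

Answer: Yes. E → C E with FOLLOW(E) on { 'b' }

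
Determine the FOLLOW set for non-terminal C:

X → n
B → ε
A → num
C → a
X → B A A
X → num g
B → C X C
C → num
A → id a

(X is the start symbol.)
In B → C X C: C is followed by X C, add FIRST(X C) \ {ε} = { 'a', 'id', 'n', 'num' }
In B → C X C: C is at the end, add FOLLOW(B)

The FOLLOW sets referred to above (computed the same way, to a fixed point):
  FOLLOW(B) = { 'id', 'num' }

Taking the union: FOLLOW(C) = { 'a', 'id', 'n', 'num' }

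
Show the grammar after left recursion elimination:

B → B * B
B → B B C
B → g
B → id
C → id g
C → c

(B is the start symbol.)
B → g B'
B → id B'
B' → * B B'
B' → B C B'
B' → ε
C → id g
C → c

B is directly left-recursive. The standard transformation for
  A → A α₁ | ... | A α_m | β₁ | ... | β_n
is
  A  → β₁ A' | ... | β_n A'
  A' → α₁ A' | ... | α_m A' | ε

B → g becomes B → g B'
B → id becomes B → id B'
B → B * B becomes B' → * B B'
B → B B C becomes B' → B C B'
Add B' → ε

Productions for other non-terminals are unchanged:
  C → id g
  C → c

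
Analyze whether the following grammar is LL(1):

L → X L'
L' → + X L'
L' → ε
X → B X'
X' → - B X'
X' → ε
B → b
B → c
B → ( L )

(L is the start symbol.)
Yes, the grammar is LL(1).

A grammar is LL(1) if for each non-terminal N with multiple productions, the predict sets of those productions are pairwise disjoint, where PREDICT(N → α) = (FIRST(α) \ {ε}) ∪ (FOLLOW(N) if α ⇒* ε).

Relevant sets:
  FOLLOW(L') = { $, ')' }
  FOLLOW(X') = { $, ')', '+' }

For L':
  PREDICT(L' → '+' X L') = { '+' }
  PREDICT(L' → ε) = { $, ')' }
For X':
  PREDICT(X' → '-' B X') = { '-' }
  PREDICT(X' → ε) = { $, ')', '+' }
For B:
  PREDICT(B → b) = { 'b' }
  PREDICT(B → c) = { 'c' }
  PREDICT(B → '(' L ')') = { '(' }
L, X have a single production, so nothing to check there.

All predict sets are disjoint. The grammar IS LL(1).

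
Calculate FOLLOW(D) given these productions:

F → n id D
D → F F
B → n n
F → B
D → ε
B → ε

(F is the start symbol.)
To compute FOLLOW(D), find every occurrence of D on a right-hand side N → α D β: add FIRST(β) \ {ε}, and if β is empty or nullable also add FOLLOW(N). Iterate to a fixed point.

In F → n id D: D is at the end, add FOLLOW(F)

The FOLLOW sets referred to above (computed the same way, to a fixed point):
  FOLLOW(F) = { $, 'n' }

Taking the union: FOLLOW(D) = { $, 'n' }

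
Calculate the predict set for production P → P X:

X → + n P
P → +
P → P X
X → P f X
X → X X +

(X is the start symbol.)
PREDICT(P → P X) = (FIRST(RHS) \ {ε}) ∪ (FOLLOW(P) if ε ∈ FIRST(RHS), i.e. RHS ⇒* ε)
FIRST(P) = { '+' }
FIRST(P X) = { '+' }
ε ∉ FIRST(P X), so FOLLOW(P) is not added.
PREDICT(P → P X) = { '+' }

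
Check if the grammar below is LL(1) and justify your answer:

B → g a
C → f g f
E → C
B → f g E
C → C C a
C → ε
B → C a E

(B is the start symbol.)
No. Predict set conflict for B: { 'f' }

Relevant sets:
  FIRST(C) = { 'a', 'f', ε }
  FOLLOW(C) = { $, 'a', 'f' }

For B:
  PREDICT(B → g a) = { 'g' }
  PREDICT(B → f g E) = { 'f' }
  PREDICT(B → C a E) = { 'a', 'f' }
For C:
  PREDICT(C → f g f) = { 'f' }
  PREDICT(C → C C a) = { 'a', 'f' }
  PREDICT(C → ε) = { $, 'a', 'f' }
E has a single production, so nothing to check there.

Conflict found: Predict set conflict for B: { 'f' }
The grammar is NOT LL(1).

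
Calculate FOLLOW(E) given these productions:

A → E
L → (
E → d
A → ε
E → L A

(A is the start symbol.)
In A → E: E is at the end, add FOLLOW(A)

The FOLLOW sets referred to above (computed the same way, to a fixed point):
  FOLLOW(A) = { $ }

Taking the union: FOLLOW(E) = { $ }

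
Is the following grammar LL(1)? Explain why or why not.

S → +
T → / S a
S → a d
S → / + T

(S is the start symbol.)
Yes, the grammar is LL(1).

For S:
  PREDICT(S → '+') = { '+' }
  PREDICT(S → a d) = { 'a' }
  PREDICT(S → '/' '+' T) = { '/' }
T has a single production, so nothing to check there.

All predict sets are disjoint. The grammar IS LL(1).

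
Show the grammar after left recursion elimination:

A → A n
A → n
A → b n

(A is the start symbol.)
A → n A'
A → b n A'
A' → n A'
A' → ε

A is directly left-recursive. The standard transformation for
  A → A α₁ | ... | A α_m | β₁ | ... | β_n
is
  A  → β₁ A' | ... | β_n A'
  A' → α₁ A' | ... | α_m A' | ε

A → n becomes A → n A'
A → b n becomes A → b n A'
A → A n becomes A' → n A'
Add A' → ε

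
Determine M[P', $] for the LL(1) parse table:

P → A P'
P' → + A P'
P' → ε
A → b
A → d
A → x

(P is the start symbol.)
To find M[P', $], we find productions for P' where $ is in the predict set (PREDICT(N → α) = (FIRST(α) \ {ε}) ∪ (FOLLOW(N) if α ⇒* ε)).

Relevant sets:
  FOLLOW(P') = { $ }

P' → + A P': PREDICT = { '+' }
P' → ε: PREDICT = { $ }
  $ is in predict set, so this production goes in M[P', $]

M[P', $] = P' → ε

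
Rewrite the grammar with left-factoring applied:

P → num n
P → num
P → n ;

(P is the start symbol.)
Left-factoring transforms A → αβ₁ | αβ₂ into A → αA' and A' → β₁ | β₂
(α is the longest common prefix among the alternatives). Repeat until
no nonterminal has two alternatives with a common prefix.

Round 1: P has alternatives sharing prefix 'num'. Introduce P': P → num P'
  Add: P' → n
  Add: P' → ε

No remaining common prefixes — done.

Resulting grammar:
P → num P'
P' → n
P' → ε
P → n ;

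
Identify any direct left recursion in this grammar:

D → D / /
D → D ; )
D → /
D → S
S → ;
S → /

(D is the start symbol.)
Direct left recursion occurs when N → N α for some non-terminal N (the right-hand side begins with the left-hand side itself).

D → D / /: LEFT RECURSIVE (starts with D)
D → D ; ): LEFT RECURSIVE (starts with D)
D → /: starts with '/'
D → S: starts with S
S → ;: starts with ';'
S → /: starts with '/'

The grammar has direct left recursion on: D.

Answer: Yes, D is left-recursive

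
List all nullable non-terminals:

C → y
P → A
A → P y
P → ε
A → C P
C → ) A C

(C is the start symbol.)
ε-productions: P → ε
So P is immediately nullable.
No further non-terminal can be added: every production for the remaining non-terminals contains a terminal or a non-nullable non-terminal.
Nullable = { 'P' }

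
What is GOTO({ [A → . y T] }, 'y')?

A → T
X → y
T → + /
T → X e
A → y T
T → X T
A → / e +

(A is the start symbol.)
GOTO(I, 'y') = CLOSURE({ [A → αX.β] : [A → α.Xβ] ∈ I, X = 'y' })

Items with dot before 'y', with the dot advanced:
  [A → . y T] → [A → y . T]
Closure of the advanced items:
  [A → y . T] has the dot before T: add [T → . + /], [T → . X e], [T → . X T]
  [T → . X e] has the dot before X: add [X → . y]

GOTO = { [A → y . T], [T → . + /], [T → . X T], [T → . X e], [X → . y] }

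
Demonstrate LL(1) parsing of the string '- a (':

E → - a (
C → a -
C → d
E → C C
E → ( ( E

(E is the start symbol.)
Stack is shown with the top on the left.

Stack    Input    Action
------------------------
E $      - a ( $  output E → - a (
- a ( $  - a ( $  match '-'
a ( $    a ( $    match 'a'
( $      ( $      match '('
$        $        accept

The string is accepted.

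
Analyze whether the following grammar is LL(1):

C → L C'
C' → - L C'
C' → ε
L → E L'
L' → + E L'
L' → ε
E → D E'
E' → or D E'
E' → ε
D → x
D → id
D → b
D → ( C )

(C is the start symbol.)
Yes, the grammar is LL(1).

A grammar is LL(1) if for each non-terminal N with multiple productions, the predict sets of those productions are pairwise disjoint, where PREDICT(N → α) = (FIRST(α) \ {ε}) ∪ (FOLLOW(N) if α ⇒* ε).

Relevant sets:
  FOLLOW(C') = { $, ')' }
  FOLLOW(L') = { $, ')', '-' }
  FOLLOW(E') = { $, ')', '+', '-' }

For C':
  PREDICT(C' → '-' L C') = { '-' }
  PREDICT(C' → ε) = { $, ')' }
For L':
  PREDICT(L' → '+' E L') = { '+' }
  PREDICT(L' → ε) = { $, ')', '-' }
For E':
  PREDICT(E' → or D E') = { 'or' }
  PREDICT(E' → ε) = { $, ')', '+', '-' }
For D:
  PREDICT(D → x) = { 'x' }
  PREDICT(D → id) = { 'id' }
  PREDICT(D → b) = { 'b' }
  PREDICT(D → '(' C ')') = { '(' }
C, L, E have a single production, so nothing to check there.

All predict sets are disjoint. The grammar IS LL(1).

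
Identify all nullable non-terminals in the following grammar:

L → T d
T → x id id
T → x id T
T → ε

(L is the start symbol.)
{ 'T' }

A non-terminal is nullable if it can derive ε (the empty string): either it has an ε-production, or it has a production whose right-hand side consists entirely of nullable non-terminals.

ε-productions: T → ε
So T is immediately nullable.
No further non-terminal can be added: every production for the remaining non-terminals contains a terminal or a non-nullable non-terminal.
Nullable = { 'T' }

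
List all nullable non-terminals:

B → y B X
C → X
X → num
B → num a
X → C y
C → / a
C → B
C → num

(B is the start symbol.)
None

There are no ε-productions, so no non-terminal can derive ε.
No non-terminals are nullable.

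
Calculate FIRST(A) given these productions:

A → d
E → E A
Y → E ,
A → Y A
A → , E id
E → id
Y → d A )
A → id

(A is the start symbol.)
To compute FIRST(A), examine every production with A on the left-hand side, reading each right-hand side left to right until a non-nullable symbol is reached.

FIRST sets of the other non-terminals involved (by the same procedure, iterated to a fixed point):
  FIRST(Y) = { 'd', 'id' }

From A → d:
  - d is a terminal: add 'd' and stop
From A → Y A:
  - Y is a non-terminal: add FIRST(Y) \ {ε} = { 'd', 'id' }
    Y is not nullable, so stop
From A → , E id:
  - ',' is a terminal: add ',' and stop
From A → id:
  - id is a terminal: add 'id' and stop

Collecting: FIRST(A) = { ',', 'd', 'id' }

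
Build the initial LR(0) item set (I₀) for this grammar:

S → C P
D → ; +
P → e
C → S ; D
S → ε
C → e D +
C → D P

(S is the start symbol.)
First, augment the grammar with S' → S
I₀ = CLOSURE({ [S' → . S] }):
  [S' → . S] has the dot before S: add [S → . C P], [S → .]
  [S → . C P] has the dot before C: add [C → . S ; D], [C → . e D +], [C → . D P]
  [C → . D P] has the dot before D: add [D → . ; +]
No further items can be added.

I₀ = { [C → . D P], [C → . S ; D], [C → . e D +], [D → . ; +], [S → . C P], [S → .], [S' → . S] }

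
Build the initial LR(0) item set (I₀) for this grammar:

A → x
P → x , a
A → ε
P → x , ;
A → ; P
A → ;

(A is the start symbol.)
{ [A → . ; P], [A → . ;], [A → . x], [A → .], [A' → . A] }

First, augment the grammar with A' → A
I₀ = CLOSURE({ [A' → . A] }):
  [A' → . A] has the dot before A: add [A → . x], [A → .], [A → . ; P], [A → . ;]
No further items can be added.

I₀ = { [A → . ; P], [A → . ;], [A → . x], [A → .], [A' → . A] }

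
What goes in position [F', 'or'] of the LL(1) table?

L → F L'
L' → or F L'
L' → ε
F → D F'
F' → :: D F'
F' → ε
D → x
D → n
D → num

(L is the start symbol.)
To find M[F', 'or'], we find productions for F' where 'or' is in the predict set (PREDICT(N → α) = (FIRST(α) \ {ε}) ∪ (FOLLOW(N) if α ⇒* ε)).

Relevant sets:
  FOLLOW(F') = { $, 'or' }

F' → :: D F': PREDICT = { '::' }
F' → ε: PREDICT = { $, 'or' }
  'or' is in predict set, so this production goes in M[F', 'or']

M[F', 'or'] = F' → ε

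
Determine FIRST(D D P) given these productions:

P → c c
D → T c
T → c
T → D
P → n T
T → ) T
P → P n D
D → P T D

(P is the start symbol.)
{ ')', 'c', 'n' }

FIRST sets of the non-terminals involved (from the grammar, by fixed-point iteration):
  FIRST(D) = { ')', 'c', 'n' }

To compute FIRST(D D P), process the symbols left to right:
Symbol D is a non-terminal. Add FIRST(D) \ {ε} = { ')', 'c', 'n' }
D is not nullable (ε ∉ FIRST(D)), so stop here.
FIRST(D D P) = { ')', 'c', 'n' }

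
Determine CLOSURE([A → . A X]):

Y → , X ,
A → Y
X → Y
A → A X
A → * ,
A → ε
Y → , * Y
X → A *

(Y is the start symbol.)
{ [A → . * ,], [A → . A X], [A → . Y], [A → .], [Y → . , * Y], [Y → . , X ,] }

Start with: [A → . A X]
  [A → . A X] has the dot before A: add [A → . Y], [A → . * ,], [A → .]
  [A → . Y] has the dot before Y: add [Y → . , X ,], [Y → . , * Y]
No further items can be added.

CLOSURE = { [A → . * ,], [A → . A X], [A → . Y], [A → .], [Y → . , * Y], [Y → . , X ,] }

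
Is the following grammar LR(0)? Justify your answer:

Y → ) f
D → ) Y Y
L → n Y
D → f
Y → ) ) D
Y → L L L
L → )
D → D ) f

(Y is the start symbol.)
No. Shift-reduce conflict between [L → ) .] and [Y → ) . ) D]

A grammar is LR(0) if no state in the canonical LR(0) collection has:
  - both a shift item (dot before a terminal) and a complete item (shift-reduce conflict), or
  - two or more complete items (reduce-reduce conflict; the accept item [Y' → Y .] counts as a complete item here).

Augment with Y' → Y and build the canonical LR(0) collection (I0 = CLOSURE({[Y' → . Y]}), then GOTO on every symbol after a dot until no new states appear). It has 18 states:
  I0: { [L → . )], [L → . n Y], [Y → . ) ) D], [Y → . ) f], [Y → . L L L], [Y' → . Y] }  — shift
  I1: { [L → ) .], [Y → ) . ) D], [Y → ) . f] }  — shift, reduce
  I2: { [L → . )], [L → . n Y], [Y → L . L L] }  — shift
  I3: { [Y' → Y .] }  — accept
  I4: { [L → . )], [L → . n Y], [L → n . Y], [Y → . ) ) D], [Y → . ) f], [Y → . L L L] }  — shift
  I5: { [L → n Y .] }  — reduce
  I6: { [L → ) .] }  — reduce
  I7: { [L → . )], [L → . n Y], [Y → L L . L] }  — shift
  I8: { [Y → L L L .] }  — reduce
  I9: { [D → . ) Y Y], [D → . D ) f], [D → . f], [Y → ) ) . D] }  — shift
  I10: { [Y → ) f .] }  — reduce
  I11: { [D → ) . Y Y], [L → . )], [L → . n Y], [Y → . ) ) D], [Y → . ) f], [Y → . L L L] }  — shift
  I12: { [D → D . ) f], [Y → ) ) D .] }  — shift, reduce
  I13: { [D → f .] }  — reduce
  I14: { [D → D ) . f] }  — shift
  I15: { [D → D ) f .] }  — reduce
  I16: { [D → ) Y . Y], [L → . )], [L → . n Y], [Y → . ) ) D], [Y → . ) f], [Y → . L L L] }  — shift
  I17: { [D → ) Y Y .] }  — reduce

Conflict in state I1:
  Shift-reduce conflict between [L → ) .] and [Y → ) . ) D]
So the grammar is NOT LR(0).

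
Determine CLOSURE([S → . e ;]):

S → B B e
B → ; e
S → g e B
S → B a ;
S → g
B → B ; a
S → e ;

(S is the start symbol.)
{ [S → . e ;] }

Start with: [S → . e ;]
The dot precedes the terminal e, so nothing is added.

CLOSURE = { [S → . e ;] }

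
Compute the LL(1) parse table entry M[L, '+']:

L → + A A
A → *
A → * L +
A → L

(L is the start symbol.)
L → + A A

To find M[L, '+'], we find productions for L where '+' is in the predict set (PREDICT(N → α) = (FIRST(α) \ {ε}) ∪ (FOLLOW(N) if α ⇒* ε)).

L → + A A: PREDICT = { '+' }
  '+' is in predict set, so this production goes in M[L, '+']

M[L, '+'] = L → + A A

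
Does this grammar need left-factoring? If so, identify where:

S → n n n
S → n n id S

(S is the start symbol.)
Yes, S has productions with common prefix 'n n'

Left-factoring is needed when two productions for the same non-terminal
share a common prefix on the right-hand side.

Productions for S:
  S → n n n
  S → n n id S

Found common prefix 'n n' in productions for S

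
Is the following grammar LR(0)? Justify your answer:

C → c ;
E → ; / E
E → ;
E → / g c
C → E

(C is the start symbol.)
Augment with C' → C and build the canonical LR(0) collection (I0 = CLOSURE({[C' → . C]}), then GOTO on every symbol after a dot until no new states appear). It has 11 states:
  I0: { [C → . E], [C → . c ;], [C' → . C], [E → . / g c], [E → . ; / E], [E → . ;] }  — shift
  I1: { [E → / . g c] }  — shift
  I2: { [E → ; . / E], [E → ; .] }  — shift, reduce
  I3: { [C' → C .] }  — accept
  I4: { [C → E .] }  — reduce
  I5: { [C → c . ;] }  — shift
  I6: { [C → c ; .] }  — reduce
  I7: { [E → . / g c], [E → . ; / E], [E → . ;], [E → ; / . E] }  — shift
  I8: { [E → ; / E .] }  — reduce
  I9: { [E → / g . c] }  — shift
  I10: { [E → / g c .] }  — reduce

Conflict in state I2:
  Shift-reduce conflict between [E → ; .] and [E → ; . / E]
So the grammar is NOT LR(0).

Answer: No. Shift-reduce conflict between [E → ; .] and [E → ; . / E]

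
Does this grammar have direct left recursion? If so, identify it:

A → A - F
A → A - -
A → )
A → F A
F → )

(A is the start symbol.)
A → A - F: LEFT RECURSIVE (starts with A)
A → A - -: LEFT RECURSIVE (starts with A)
A → ): starts with ')'
A → F A: starts with F
F → ): starts with ')'

The grammar has direct left recursion on: A.

Answer: Yes, A is left-recursive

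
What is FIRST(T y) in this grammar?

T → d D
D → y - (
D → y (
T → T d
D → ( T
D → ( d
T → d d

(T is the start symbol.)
FIRST sets of the non-terminals involved (from the grammar, by fixed-point iteration):
  FIRST(T) = { 'd' }

To compute FIRST(T y), process the symbols left to right:
Symbol T is a non-terminal. Add FIRST(T) \ {ε} = { 'd' }
T is not nullable (ε ∉ FIRST(T)), so stop here.
FIRST(T y) = { 'd' }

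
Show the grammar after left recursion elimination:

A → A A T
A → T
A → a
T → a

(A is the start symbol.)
A → T A'
A → a A'
A' → A T A'
A' → ε
T → a

A is directly left-recursive. The standard transformation for
  A → A α₁ | ... | A α_m | β₁ | ... | β_n
is
  A  → β₁ A' | ... | β_n A'
  A' → α₁ A' | ... | α_m A' | ε

A → T becomes A → T A'
A → a becomes A → a A'
A → A A T becomes A' → A T A'
Add A' → ε

Productions for other non-terminals are unchanged:
  T → a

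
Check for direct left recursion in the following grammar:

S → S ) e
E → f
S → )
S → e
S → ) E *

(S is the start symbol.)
S → S ) e: LEFT RECURSIVE (starts with S)
E → f: starts with f
S → ): starts with ')'
S → e: starts with e
S → ) E *: starts with ')'

The grammar has direct left recursion on: S.

Answer: Yes, S is left-recursive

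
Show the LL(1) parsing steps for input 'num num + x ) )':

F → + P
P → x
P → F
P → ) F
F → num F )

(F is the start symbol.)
Stack is shown with the top on the left.

Stack        Input              Action
--------------------------------------
F $          num num + x ) ) $  output F → num F )
num F ) $    num num + x ) ) $  match 'num'
F ) $        num + x ) ) $      output F → num F )
num F ) ) $  num + x ) ) $      match 'num'
F ) ) $      + x ) ) $          output F → + P
+ P ) ) $    + x ) ) $          match '+'
P ) ) $      x ) ) $            output P → x
x ) ) $      x ) ) $            match 'x'
) ) $        ) ) $              match ')'
) $          ) $                match ')'
$            $                  accept

The string is accepted.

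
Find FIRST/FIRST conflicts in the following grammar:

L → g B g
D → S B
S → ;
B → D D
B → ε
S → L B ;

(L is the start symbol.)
FIRST sets of the non-terminals at (or reachable through a nullable prefix from) the front of some alternative:
  FIRST(L) = { 'g' }
  FIRST(D) = { ';', 'g' }

Productions for S:
  S → ;: FIRST = { ';' }
  S → L B ;: FIRST = { 'g' }
Productions for B:
  B → D D: FIRST = { ';', 'g' }
  B → ε: FIRST = { ε }
L, D have only one production, so no FIRST/FIRST conflict is possible there.

All alternatives of each non-terminal have pairwise disjoint FIRST sets.

Answer: No FIRST/FIRST conflicts.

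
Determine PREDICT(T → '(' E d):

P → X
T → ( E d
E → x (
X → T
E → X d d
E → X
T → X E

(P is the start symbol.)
PREDICT(T → '(' E d) = (FIRST(RHS) \ {ε}) ∪ (FOLLOW(T) if ε ∈ FIRST(RHS), i.e. RHS ⇒* ε)
FIRST('(' E d) = { '(' }
ε ∉ FIRST('(' E d), so FOLLOW(T) is not added.
PREDICT(T → '(' E d) = { '(' }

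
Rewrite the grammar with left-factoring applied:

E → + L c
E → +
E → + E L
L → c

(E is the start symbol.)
Left-factoring transforms A → αβ₁ | αβ₂ into A → αA' and A' → β₁ | β₂
(α is the longest common prefix among the alternatives). Repeat until
no nonterminal has two alternatives with a common prefix.

Round 1: E has alternatives sharing prefix '+'. Introduce E': E → + E'
  Add: E' → L c
  Add: E' → ε
  Add: E' → E L

No remaining common prefixes — done.

Resulting grammar:
E → + E'
E' → L c
E' → ε
E' → E L
L → c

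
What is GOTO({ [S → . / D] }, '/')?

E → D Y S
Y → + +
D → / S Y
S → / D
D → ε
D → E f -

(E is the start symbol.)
{ [D → . / S Y], [D → . E f -], [D → .], [E → . D Y S], [S → / . D] }

GOTO(I, '/') = CLOSURE({ [A → αX.β] : [A → α.Xβ] ∈ I, X = '/' })

Items with dot before '/', with the dot advanced:
  [S → . / D] → [S → / . D]
Closure of the advanced items:
  [S → / . D] has the dot before D: add [D → . / S Y], [D → .], [D → . E f -]
  [D → . E f -] has the dot before E: add [E → . D Y S]

GOTO = { [D → . / S Y], [D → . E f -], [D → .], [E → . D Y S], [S → / . D] }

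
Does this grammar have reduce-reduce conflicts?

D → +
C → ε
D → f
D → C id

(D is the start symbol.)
Augment with D' → D and build the canonical LR(0) collection (I0 = CLOSURE({[D' → . D]}), then GOTO on every symbol after a dot until no new states appear). It has 6 states:
  I0: { [C → .], [D → . +], [D → . C id], [D → . f], [D' → . D] }  — shift, reduce
  I1: { [D → + .] }  — reduce
  I2: { [D → C . id] }  — shift
  I3: { [D' → D .] }  — accept
  I4: { [D → f .] }  — reduce
  I5: { [D → C id .] }  — reduce

No state contains more than one complete item.

Answer: No reduce-reduce conflicts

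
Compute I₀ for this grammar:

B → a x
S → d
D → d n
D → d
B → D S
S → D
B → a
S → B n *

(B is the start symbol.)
{ [B → . D S], [B → . a x], [B → . a], [B' → . B], [D → . d n], [D → . d] }

First, augment the grammar with B' → B
I₀ = CLOSURE({ [B' → . B] }):
  [B' → . B] has the dot before B: add [B → . a x], [B → . D S], [B → . a]
  [B → . D S] has the dot before D: add [D → . d n], [D → . d]
No further items can be added.

I₀ = { [B → . D S], [B → . a x], [B → . a], [B' → . B], [D → . d n], [D → . d] }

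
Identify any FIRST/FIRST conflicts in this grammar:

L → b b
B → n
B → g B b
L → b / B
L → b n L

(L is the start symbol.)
Yes. L → b b / L → b '/' B on { 'b' }; L → b b / L → b n L on { 'b' }; L → b '/' B / L → b n L on { 'b' }

Productions for L:
  L → b b: FIRST = { 'b' }
  L → b / B: FIRST = { 'b' }
  L → b n L: FIRST = { 'b' }
Productions for B:
  B → n: FIRST = { 'n' }
  B → g B b: FIRST = { 'g' }

Conflict for L: L → b b and L → b / B
  Overlap: { 'b' }
Conflict for L: L → b b and L → b n L
  Overlap: { 'b' }
Conflict for L: L → b / B and L → b n L
  Overlap: { 'b' }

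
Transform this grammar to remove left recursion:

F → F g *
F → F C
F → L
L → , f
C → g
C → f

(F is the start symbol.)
F → L F'
F' → g * F'
F' → C F'
F' → ε
L → , f
C → g
C → f

F is directly left-recursive. The standard transformation for
  A → A α₁ | ... | A α_m | β₁ | ... | β_n
is
  A  → β₁ A' | ... | β_n A'
  A' → α₁ A' | ... | α_m A' | ε

F → L becomes F → L F'
F → F g * becomes F' → g * F'
F → F C becomes F' → C F'
Add F' → ε

Productions for other non-terminals are unchanged:
  L → , f
  C → g
  C → f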